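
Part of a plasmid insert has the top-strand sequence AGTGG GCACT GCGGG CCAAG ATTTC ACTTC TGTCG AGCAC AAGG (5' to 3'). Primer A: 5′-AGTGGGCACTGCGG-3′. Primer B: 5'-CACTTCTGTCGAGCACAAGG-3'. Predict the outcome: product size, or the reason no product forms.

Primer A (AGTGGGCACTGCGG) matches the top strand at positions 1–14 (3' end points downstream).
Primer B (CACTTCTGTCGAGCACAAGG) also matches the top strand directly, at positions 25–44 — its reverse complement CCTTGTGCTCGACAGAAGTG is not present.
Both primers anneal to the bottom strand with 3' ends pointing the same way, so neither can prime synthesis back toward the other.

No product — both primers anneal to the same strand and extend in the same direction.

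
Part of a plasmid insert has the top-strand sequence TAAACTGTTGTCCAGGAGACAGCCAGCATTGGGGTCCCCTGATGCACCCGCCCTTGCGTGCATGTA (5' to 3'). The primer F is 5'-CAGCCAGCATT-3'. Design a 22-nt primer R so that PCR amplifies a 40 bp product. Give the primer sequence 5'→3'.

The forward primer binds at positions 20–30, so a 40 bp product ends at position 20 + 40 − 1 = 59.
The reverse primer anneals to the top strand over positions 38–59, i.e. to CCTGATGCACCCGCCCTTGCGT.
Its sequence written 5'→3' is the reverse complement: ACGCAAGGGCGGGTGCATCAGG.

5'-ACGCAAGGGCGGGTGCATCAGG-3'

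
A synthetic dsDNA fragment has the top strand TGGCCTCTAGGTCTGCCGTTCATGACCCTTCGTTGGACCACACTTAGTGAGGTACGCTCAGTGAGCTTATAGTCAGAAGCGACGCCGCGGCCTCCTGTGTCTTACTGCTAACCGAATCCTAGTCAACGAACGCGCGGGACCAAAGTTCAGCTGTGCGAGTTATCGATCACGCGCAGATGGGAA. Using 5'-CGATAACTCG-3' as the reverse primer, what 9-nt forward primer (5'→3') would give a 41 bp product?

The reverse primer's reverse complement CGAGTTATCG matches the template at positions 156–165, so the product ends at position 165.
A 41 bp product then starts at position 165 − 41 + 1 = 125.
The forward primer is identical to the top strand there: AACGAACGC.

5'-AACGAACGC-3'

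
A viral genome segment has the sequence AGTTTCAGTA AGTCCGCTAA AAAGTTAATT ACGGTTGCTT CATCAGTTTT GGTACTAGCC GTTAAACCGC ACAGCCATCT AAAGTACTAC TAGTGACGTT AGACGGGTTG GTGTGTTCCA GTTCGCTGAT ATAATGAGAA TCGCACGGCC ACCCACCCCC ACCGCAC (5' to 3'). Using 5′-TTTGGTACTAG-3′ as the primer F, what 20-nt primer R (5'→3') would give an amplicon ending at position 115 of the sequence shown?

The forward primer binds at positions 48–58; the product's 3' end on the top strand is position 115.
The reverse primer anneals to the top strand over positions 96–115, i.e. to ACGTTAGACGGGTTGGTGTG.
Its sequence written 5'→3' is the reverse complement: CACACCAACCCGTCTAACGT.

5'-CACACCAACCCGTCTAACGT-3'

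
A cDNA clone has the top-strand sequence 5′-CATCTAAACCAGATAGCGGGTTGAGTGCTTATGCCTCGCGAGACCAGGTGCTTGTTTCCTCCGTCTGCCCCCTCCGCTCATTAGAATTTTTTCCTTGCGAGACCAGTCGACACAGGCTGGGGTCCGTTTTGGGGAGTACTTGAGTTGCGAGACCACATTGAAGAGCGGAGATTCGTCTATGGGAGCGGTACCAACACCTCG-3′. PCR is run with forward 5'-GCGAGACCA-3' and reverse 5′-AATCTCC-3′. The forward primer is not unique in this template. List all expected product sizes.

136 bp, 77 bp, 27 bp

The forward primer GCGAGACCA matches the top strand at positions 38–46, 97–105, 147–155.
The reverse primer's reverse complement is GGAGATT, matching at positions 167–173.
Each forward site pairs with the reverse site to give a product ending at position 173: sizes 136, 77, 27 bp.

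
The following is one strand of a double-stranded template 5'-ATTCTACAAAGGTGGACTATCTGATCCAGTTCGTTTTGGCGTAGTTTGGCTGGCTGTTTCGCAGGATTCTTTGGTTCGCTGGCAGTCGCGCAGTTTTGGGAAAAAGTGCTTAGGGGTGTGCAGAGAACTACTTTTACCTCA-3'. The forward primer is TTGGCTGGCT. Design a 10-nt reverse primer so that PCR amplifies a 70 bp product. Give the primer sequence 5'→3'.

5'-CCCTAAGCAC-3'

The forward primer binds at positions 46–55, so a 70 bp product ends at position 46 + 70 − 1 = 115.
The reverse primer anneals to the top strand over positions 106–115, i.e. to GTGCTTAGGG.
Its sequence written 5'→3' is the reverse complement: CCCTAAGCAC.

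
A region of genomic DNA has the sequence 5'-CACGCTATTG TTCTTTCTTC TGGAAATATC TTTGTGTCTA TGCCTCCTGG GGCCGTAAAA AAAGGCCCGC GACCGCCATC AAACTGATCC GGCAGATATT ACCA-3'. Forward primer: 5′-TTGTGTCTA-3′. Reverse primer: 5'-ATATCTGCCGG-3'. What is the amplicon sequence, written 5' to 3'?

Forward primer TTGTGTCTA is found on the top strand at positions 32–40.
The reverse primer's reverse complement is CCGGCAGATAT, which matches the template at positions 89–99.
The product is the template from position 32 through 99 (68 bp).

5'-TTGTGTCTATGCCTCCTGGGGCCGTAAAAAAAGGCCCGCGACCGCCATCAAACTGATCCGGCAGATAT-3'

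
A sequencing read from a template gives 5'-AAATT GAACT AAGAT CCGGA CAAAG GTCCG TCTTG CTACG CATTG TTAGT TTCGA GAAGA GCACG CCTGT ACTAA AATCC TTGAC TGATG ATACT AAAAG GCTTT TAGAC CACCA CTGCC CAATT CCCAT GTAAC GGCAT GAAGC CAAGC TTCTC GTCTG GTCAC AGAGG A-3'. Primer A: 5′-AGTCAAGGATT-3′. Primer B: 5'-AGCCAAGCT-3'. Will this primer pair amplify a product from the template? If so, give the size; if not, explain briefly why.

No product — the primers' 3' ends point away from each other.

Primer A (AGTCAAGGATT) has reverse complement AATCCTTGACT, which matches the top strand at positions 76–86; primer A anneals to the top strand there with its 3' end pointing upstream toward position 76.
Primer B (AGCCAAGCT) matches the top strand directly at positions 143–151; it anneals to the bottom strand with its 3' end pointing downstream toward position 151.
The 3' ends diverge (primer A extends toward position 1, primer B toward position 171), so the primers never converge on a shared product.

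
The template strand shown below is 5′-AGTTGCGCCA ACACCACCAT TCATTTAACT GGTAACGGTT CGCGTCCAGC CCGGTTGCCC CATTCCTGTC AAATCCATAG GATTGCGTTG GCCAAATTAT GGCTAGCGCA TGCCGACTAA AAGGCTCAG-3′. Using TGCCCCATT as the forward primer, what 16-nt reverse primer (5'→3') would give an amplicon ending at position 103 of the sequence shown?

5'-GCCATAATTTGGCCAA-3'

The forward primer binds at positions 56–64; the product's 3' end on the top strand is position 103.
The reverse primer anneals to the top strand over positions 88–103, i.e. to TTGGCCAAATTATGGC.
Its sequence written 5'→3' is the reverse complement: GCCATAATTTGGCCAA.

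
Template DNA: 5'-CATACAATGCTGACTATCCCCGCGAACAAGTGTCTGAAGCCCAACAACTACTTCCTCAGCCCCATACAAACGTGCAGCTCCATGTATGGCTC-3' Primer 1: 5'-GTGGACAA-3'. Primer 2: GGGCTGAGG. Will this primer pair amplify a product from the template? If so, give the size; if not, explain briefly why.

Primer 1 (GTGGACAA) does not match the top strand, and its reverse complement TTGTCCAC does not match either.
With no annealing site for primer 1, no amplification occurs.

No product — primer 1 has no binding site in the template.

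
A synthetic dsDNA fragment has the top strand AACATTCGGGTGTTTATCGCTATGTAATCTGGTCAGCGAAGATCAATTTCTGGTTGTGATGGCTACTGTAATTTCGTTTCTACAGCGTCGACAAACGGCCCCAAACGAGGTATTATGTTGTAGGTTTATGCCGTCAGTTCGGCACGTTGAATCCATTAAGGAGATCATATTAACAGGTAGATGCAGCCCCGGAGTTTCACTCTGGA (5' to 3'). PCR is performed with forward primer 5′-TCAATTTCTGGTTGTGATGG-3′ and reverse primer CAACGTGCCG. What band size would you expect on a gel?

107 bp

Forward primer TCAATTTCTGGTTGTGATGG is found on the top strand at positions 43–62.
Reverse complement of the reverse primer: CGGCACGTTG. This occurs on the top strand at positions 140–149.
Amplicon spans positions 43–149: 107 bp.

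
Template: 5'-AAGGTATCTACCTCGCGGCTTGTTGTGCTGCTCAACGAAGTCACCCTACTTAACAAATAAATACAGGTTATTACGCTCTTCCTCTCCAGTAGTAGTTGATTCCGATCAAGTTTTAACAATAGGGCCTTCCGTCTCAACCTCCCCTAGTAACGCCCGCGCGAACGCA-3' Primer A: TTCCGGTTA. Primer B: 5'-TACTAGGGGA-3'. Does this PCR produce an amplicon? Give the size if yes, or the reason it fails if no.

No product — primer A has no binding site in the template.

Primer A (TTCCGGTTA) does not match the top strand, and its reverse complement TAACCGGAA does not match either.
With no annealing site for primer A, no amplification occurs.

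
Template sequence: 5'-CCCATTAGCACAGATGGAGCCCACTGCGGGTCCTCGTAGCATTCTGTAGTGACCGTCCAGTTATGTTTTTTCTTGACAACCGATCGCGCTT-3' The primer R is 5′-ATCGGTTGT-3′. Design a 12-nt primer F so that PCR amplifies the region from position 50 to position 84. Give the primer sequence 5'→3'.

The reverse primer's reverse complement ACAACCGAT matches the template at positions 76–84; the product starts at position 50.
The forward primer is identical to the top strand over positions 50–61: TGACCGTCCAGT.

5'-TGACCGTCCAGT-3'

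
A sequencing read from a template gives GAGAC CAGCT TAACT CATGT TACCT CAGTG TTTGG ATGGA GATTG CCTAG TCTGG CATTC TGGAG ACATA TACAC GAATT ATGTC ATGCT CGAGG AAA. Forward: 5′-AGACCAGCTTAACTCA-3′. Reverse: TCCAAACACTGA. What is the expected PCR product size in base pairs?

35 bp

Forward primer AGACCAGCTTAACTCA is found on the top strand at positions 2–17.
The reverse primer's reverse complement is TCAGTGTTTGGA, which matches the template at positions 25–36.
Amplicon spans positions 2–36: 35 bp.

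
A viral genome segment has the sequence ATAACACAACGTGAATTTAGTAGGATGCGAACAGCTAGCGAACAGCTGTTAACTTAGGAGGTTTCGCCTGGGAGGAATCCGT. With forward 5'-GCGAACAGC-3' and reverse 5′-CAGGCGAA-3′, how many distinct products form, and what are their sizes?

Two products: 44 bp, 33 bp

The forward primer GCGAACAGC matches the top strand at positions 27–35, 38–46.
The reverse primer's reverse complement is TTCGCCTG, matching at positions 63–70.
Each forward site pairs with the reverse site to give a product ending at position 70: sizes 44, 33 bp.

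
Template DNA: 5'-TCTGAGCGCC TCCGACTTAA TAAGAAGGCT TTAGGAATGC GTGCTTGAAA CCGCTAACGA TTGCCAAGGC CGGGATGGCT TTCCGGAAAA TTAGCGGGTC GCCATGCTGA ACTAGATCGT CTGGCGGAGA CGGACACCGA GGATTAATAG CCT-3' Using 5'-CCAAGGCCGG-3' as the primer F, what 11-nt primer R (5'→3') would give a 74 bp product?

The forward primer binds at positions 64–73, so a 74 bp product ends at position 64 + 74 − 1 = 137.
The reverse primer anneals to the top strand over positions 127–137, i.e. to GAGACGGACAC.
Its sequence written 5'→3' is the reverse complement: GTGTCCGTCTC.

5'-GTGTCCGTCTC-3'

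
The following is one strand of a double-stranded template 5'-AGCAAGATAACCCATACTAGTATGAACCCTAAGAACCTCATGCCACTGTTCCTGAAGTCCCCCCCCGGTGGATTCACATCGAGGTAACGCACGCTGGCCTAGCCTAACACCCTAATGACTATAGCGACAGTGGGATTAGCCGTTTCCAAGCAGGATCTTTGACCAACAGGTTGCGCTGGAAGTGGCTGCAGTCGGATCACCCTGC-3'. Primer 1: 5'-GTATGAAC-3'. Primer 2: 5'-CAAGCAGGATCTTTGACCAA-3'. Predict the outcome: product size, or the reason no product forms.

Primer 1 (GTATGAAC) matches the top strand at positions 20–27 (3' end points downstream).
Primer 2 (CAAGCAGGATCTTTGACCAA) also matches the top strand directly, at positions 147–166 — its reverse complement TTGGTCAAAGATCCTGCTTG is not present.
Both primers anneal to the bottom strand with 3' ends pointing the same way, so neither can prime synthesis back toward the other.

No product — both primers anneal to the same strand and extend in the same direction.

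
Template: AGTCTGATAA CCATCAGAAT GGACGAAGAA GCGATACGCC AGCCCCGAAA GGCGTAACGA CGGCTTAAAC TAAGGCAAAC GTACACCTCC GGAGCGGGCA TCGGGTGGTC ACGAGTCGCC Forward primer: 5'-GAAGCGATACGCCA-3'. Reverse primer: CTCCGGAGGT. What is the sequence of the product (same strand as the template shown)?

5'-GAAGCGATACGCCAGCCCCGAAAGGCGTAACGACGGCTTAAACTAAGGCAAACGTACACCTCCGGAG-3'

Forward primer GAAGCGATACGCCA is found on the top strand at positions 28–41.
Taking the reverse complement of CTCCGGAGGT gives ACCTCCGGAG, found at positions 85–94 on the template; the primer anneals here to the top strand with its 3' end pointing upstream.
The product is the template from position 28 through 94 (67 bp).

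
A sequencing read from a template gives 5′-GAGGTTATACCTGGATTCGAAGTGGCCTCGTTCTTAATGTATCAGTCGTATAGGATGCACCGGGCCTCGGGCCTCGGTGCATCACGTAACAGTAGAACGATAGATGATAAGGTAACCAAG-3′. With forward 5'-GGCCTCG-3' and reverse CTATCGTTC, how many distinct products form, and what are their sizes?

The forward primer GGCCTCG matches the top strand at positions 24–30, 63–69, 70–76.
The reverse primer's reverse complement is GAACGATAG, matching at positions 95–103.
Each forward site pairs with the reverse site to give a product ending at position 103: sizes 80, 41, 34 bp.

Three products: 80 bp, 41 bp, 34 bp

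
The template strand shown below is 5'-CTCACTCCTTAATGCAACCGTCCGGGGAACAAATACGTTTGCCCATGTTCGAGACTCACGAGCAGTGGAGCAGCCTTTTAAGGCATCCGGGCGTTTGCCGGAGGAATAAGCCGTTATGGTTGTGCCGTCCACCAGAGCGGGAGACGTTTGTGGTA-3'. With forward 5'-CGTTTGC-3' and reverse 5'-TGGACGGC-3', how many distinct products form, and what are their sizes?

Two products: 96 bp, 40 bp

The forward primer CGTTTGC matches the top strand at positions 36–42, 92–98.
The reverse primer's reverse complement is GCCGTCCA, matching at positions 124–131.
Each forward site pairs with the reverse site to give a product ending at position 131: sizes 96, 40 bp.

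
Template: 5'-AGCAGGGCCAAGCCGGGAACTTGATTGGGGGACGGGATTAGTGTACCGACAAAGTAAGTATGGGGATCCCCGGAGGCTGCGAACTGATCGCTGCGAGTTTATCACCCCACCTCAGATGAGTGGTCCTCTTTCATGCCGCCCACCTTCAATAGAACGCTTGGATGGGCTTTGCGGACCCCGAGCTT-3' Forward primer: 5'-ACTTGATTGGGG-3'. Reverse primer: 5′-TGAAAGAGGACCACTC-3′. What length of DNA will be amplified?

115 bp

The forward primer matches the template at positions 19–30.
The reverse primer's reverse complement is GAGTGGTCCTCTTTCA, which matches the template at positions 118–133.
Product length = (reverse-primer end) − (forward-primer start) + 1 = 133 − 19 + 1 = 115 bp.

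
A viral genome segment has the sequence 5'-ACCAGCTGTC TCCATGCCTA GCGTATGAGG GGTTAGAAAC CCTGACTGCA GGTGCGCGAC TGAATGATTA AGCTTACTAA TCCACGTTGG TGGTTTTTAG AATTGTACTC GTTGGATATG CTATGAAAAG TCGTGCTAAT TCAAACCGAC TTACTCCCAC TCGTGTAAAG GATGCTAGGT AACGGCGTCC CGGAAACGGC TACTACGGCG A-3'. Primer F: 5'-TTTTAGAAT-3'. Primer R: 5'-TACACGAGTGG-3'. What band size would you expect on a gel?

73 bp

The forward primer matches the template at positions 95–103.
Reverse complement of the reverse primer: CCACTCGTGTA. This occurs on the top strand at positions 157–167.
Amplicon spans positions 95–167: 73 bp.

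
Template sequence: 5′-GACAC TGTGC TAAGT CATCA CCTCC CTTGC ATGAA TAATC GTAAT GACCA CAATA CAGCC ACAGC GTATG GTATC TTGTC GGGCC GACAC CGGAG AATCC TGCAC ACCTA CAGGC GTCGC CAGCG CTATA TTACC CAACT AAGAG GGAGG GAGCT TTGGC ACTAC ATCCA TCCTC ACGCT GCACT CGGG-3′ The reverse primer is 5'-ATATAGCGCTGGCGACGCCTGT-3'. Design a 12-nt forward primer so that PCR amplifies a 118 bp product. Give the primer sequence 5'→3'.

5'-GTCATCACCTCC-3'

The reverse primer's reverse complement ACAGGCGTCGCCAGCGCTATAT matches the template at positions 110–131, so the product ends at position 131.
A 118 bp product then starts at position 131 − 118 + 1 = 14.
The forward primer is identical to the top strand there: GTCATCACCTCC.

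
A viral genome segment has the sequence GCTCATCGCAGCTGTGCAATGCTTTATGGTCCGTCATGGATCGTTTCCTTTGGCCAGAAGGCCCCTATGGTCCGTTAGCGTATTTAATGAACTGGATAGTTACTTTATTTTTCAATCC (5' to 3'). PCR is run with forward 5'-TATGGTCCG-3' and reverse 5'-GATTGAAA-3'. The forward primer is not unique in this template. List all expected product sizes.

93 bp, 52 bp

The forward primer TATGGTCCG matches the top strand at positions 25–33, 66–74.
The reverse primer's reverse complement is TTTCAATC, matching at positions 110–117.
Each forward site pairs with the reverse site to give a product ending at position 117: sizes 93, 52 bp.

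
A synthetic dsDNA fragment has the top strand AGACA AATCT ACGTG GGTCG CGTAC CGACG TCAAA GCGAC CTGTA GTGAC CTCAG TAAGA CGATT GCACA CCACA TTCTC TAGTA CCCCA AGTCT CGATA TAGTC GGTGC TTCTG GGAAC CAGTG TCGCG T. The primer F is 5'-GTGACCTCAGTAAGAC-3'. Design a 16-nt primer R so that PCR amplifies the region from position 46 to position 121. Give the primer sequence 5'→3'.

5'-GGTTCCCAGAAGCACC-3'

The product's 3' end on the top strand is position 121.
The reverse primer anneals to the top strand over positions 106–121, i.e. to GGTGCTTCTGGGAACC.
Its sequence written 5'→3' is the reverse complement: GGTTCCCAGAAGCACC.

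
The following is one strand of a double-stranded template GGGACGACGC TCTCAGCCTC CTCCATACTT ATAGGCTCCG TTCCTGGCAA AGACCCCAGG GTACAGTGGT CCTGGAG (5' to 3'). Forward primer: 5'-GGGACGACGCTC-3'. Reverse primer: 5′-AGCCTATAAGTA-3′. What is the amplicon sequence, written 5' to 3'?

Forward primer GGGACGACGCTC is found on the top strand at positions 1–12.
The reverse primer's reverse complement is TACTTATAGGCT, which matches the template at positions 26–37.
The product is the template from position 1 through 37 (37 bp).

5'-GGGACGACGCTCTCAGCCTCCTCCATACTTATAGGCT-3'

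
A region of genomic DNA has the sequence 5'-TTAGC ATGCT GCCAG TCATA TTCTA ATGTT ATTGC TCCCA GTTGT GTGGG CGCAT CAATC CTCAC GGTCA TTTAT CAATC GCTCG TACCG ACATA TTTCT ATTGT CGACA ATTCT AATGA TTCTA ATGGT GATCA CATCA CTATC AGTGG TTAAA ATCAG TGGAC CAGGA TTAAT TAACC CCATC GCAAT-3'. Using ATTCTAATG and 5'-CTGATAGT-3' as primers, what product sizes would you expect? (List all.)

The forward primer ATTCTAATG matches the top strand at positions 20–28, 111–119, 120–128.
The reverse primer's reverse complement is ACTATCAG, matching at positions 140–147.
Each forward site pairs with the reverse site to give a product ending at position 147: sizes 128, 37, 28 bp.

128 bp, 37 bp, 28 bp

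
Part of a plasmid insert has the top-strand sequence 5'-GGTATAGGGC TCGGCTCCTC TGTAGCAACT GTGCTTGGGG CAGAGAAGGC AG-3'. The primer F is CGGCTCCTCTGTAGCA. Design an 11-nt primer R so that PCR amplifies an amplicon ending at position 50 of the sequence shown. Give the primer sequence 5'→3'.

The forward primer binds at positions 12–27; the product's 3' end on the top strand is position 50.
The reverse primer anneals to the top strand over positions 40–50, i.e. to GCAGAGAAGGC.
Its sequence written 5'→3' is the reverse complement: GCCTTCTCTGC.

5'-GCCTTCTCTGC-3'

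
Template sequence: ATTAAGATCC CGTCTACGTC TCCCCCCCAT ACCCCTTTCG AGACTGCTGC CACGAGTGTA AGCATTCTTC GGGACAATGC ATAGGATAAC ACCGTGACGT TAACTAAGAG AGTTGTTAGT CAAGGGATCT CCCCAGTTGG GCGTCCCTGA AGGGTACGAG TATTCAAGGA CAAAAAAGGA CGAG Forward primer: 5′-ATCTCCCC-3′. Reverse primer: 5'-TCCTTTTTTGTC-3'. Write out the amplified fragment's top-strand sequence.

Scanning the template, ATCTCCCC occurs at positions 127–134; this primer anneals to the bottom strand there with its 3' end pointing downstream.
The reverse primer's reverse complement is GACAAAAAAGGA, which matches the template at positions 169–180.
The product is the template from position 127 through 180 (54 bp).

5'-ATCTCCCCAGTTGGGCGTCCCTGAAGGGTACGAGTATTCAAGGACAAAAAAGGA-3'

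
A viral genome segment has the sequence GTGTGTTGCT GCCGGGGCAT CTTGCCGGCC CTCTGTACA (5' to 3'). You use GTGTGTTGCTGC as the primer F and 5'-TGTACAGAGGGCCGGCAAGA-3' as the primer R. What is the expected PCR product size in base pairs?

Forward primer GTGTGTTGCTGC is found on the top strand at positions 1–12.
The reverse primer's reverse complement is TCTTGCCGGCCCTCTGTACA, which matches the template at positions 20–39.
Product length = (reverse-primer end) − (forward-primer start) + 1 = 39 − 1 + 1 = 39 bp.

39 bp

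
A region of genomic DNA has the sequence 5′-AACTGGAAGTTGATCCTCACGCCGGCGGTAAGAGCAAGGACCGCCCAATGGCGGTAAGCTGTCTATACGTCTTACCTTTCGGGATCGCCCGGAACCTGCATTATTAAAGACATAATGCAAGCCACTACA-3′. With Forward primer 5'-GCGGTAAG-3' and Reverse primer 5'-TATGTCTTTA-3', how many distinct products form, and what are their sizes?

Two products: 90 bp, 64 bp

The forward primer GCGGTAAG matches the top strand at positions 25–32, 51–58.
The reverse primer's reverse complement is TAAAGACATA, matching at positions 105–114.
Each forward site pairs with the reverse site to give a product ending at position 114: sizes 90, 64 bp.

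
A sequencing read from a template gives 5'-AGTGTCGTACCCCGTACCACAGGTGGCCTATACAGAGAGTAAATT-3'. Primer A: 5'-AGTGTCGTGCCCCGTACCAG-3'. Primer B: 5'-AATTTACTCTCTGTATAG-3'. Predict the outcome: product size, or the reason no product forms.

No product — primer A has no binding site in the template.

Primer A (AGTGTCGTGCCCCGTACCAG) does not match the top strand, and its reverse complement CTGGTACGGGGCACGACACT does not match either.
With no annealing site for primer A, no amplification occurs.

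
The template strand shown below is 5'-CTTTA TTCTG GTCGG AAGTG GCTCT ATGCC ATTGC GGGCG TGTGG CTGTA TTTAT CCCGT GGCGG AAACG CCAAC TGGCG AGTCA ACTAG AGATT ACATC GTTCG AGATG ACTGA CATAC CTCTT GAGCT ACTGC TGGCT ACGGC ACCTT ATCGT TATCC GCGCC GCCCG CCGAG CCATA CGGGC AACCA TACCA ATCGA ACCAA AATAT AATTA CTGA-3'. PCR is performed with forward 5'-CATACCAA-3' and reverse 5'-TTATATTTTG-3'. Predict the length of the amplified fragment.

24 bp

Scanning the template, CATACCAA occurs at positions 189–196; this primer anneals to the bottom strand there with its 3' end pointing downstream.
Taking the reverse complement of TTATATTTTG gives CAAAATATAA, found at positions 203–212 on the template; the primer anneals here to the top strand with its 3' end pointing upstream.
The product runs from position 189 to position 212, so its length is 212 − 189 + 1 = 24 bp.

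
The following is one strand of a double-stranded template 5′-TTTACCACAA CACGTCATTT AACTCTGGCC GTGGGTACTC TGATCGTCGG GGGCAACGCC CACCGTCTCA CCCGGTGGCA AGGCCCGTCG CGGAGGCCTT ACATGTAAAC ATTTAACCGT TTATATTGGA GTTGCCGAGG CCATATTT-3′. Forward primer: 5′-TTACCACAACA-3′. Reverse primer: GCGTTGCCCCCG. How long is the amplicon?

Forward primer TTACCACAACA is found on the top strand at positions 2–12.
Reverse complement of the reverse primer: CGGGGGCAACGC. This occurs on the top strand at positions 48–59.
Amplicon spans positions 2–59: 58 bp.

58 bp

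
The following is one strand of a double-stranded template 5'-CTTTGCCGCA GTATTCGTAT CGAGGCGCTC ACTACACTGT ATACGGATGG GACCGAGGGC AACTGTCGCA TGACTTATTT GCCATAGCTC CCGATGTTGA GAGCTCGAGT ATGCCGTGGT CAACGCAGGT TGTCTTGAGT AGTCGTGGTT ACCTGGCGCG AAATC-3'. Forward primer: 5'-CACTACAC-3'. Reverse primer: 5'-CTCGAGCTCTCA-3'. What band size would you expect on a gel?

Forward primer CACTACAC is found on the top strand at positions 30–37.
Taking the reverse complement of CTCGAGCTCTCA gives TGAGAGCTCGAG, found at positions 98–109 on the template; the primer anneals here to the top strand with its 3' end pointing upstream.
Product length = (reverse-primer end) − (forward-primer start) + 1 = 109 − 30 + 1 = 80 bp.

80 bp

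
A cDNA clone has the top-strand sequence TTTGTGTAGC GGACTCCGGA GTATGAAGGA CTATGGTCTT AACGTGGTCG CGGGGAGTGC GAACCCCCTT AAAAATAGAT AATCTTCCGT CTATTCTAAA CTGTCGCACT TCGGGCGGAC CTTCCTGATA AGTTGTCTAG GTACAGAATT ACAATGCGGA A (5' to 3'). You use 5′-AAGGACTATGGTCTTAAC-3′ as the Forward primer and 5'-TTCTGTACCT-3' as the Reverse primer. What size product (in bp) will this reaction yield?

The forward primer matches the template at positions 26–43.
Reverse complement of the reverse primer: AGGTACAGAA. This occurs on the top strand at positions 139–148.
Amplicon spans positions 26–148: 123 bp.

123 bp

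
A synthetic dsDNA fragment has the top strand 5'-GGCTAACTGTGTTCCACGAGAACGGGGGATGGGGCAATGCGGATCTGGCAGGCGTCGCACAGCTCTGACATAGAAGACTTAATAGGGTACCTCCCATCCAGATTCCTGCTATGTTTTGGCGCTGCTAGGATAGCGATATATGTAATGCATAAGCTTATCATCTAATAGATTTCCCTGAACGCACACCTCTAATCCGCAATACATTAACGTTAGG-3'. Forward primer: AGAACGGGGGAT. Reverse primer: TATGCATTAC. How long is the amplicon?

133 bp

Scanning the template, AGAACGGGGGAT occurs at positions 19–30; this primer anneals to the bottom strand there with its 3' end pointing downstream.
Taking the reverse complement of TATGCATTAC gives GTAATGCATA, found at positions 142–151 on the template; the primer anneals here to the top strand with its 3' end pointing upstream.
Product length = (reverse-primer end) − (forward-primer start) + 1 = 151 − 19 + 1 = 133 bp.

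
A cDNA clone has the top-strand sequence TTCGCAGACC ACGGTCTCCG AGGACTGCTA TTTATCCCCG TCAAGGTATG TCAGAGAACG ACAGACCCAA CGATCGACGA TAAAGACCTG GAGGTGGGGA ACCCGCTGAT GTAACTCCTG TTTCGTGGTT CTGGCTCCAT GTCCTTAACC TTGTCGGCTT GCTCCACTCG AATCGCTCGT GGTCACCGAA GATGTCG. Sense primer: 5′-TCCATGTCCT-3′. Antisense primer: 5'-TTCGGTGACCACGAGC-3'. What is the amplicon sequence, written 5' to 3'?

Forward primer TCCATGTCCT is found on the top strand at positions 136–145.
Reverse complement of the reverse primer: GCTCGTGGTCACCGAA. This occurs on the top strand at positions 175–190.
The product is the template from position 136 through 190 (55 bp).

5'-TCCATGTCCTTAACCTTGTCGGCTTGCTCCACTCGAATCGCTCGTGGTCACCGAA-3'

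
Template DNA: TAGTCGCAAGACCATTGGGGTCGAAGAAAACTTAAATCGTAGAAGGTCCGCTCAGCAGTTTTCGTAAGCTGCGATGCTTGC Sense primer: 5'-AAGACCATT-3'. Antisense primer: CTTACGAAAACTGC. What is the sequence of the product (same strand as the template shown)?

5'-AAGACCATTGGGGTCGAAGAAAACTTAAATCGTAGAAGGTCCGCTCAGCAGTTTTCGTAAG-3'

Scanning the template, AAGACCATT occurs at positions 8–16; this primer anneals to the bottom strand there with its 3' end pointing downstream.
Reverse complement of the reverse primer: GCAGTTTTCGTAAG. This occurs on the top strand at positions 55–68.
The product is the template from position 8 through 68 (61 bp).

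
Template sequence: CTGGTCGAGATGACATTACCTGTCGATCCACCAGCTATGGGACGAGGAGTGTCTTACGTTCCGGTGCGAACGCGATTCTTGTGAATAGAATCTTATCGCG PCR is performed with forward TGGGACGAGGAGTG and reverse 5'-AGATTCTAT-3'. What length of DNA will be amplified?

Scanning the template, TGGGACGAGGAGTG occurs at positions 38–51; this primer anneals to the bottom strand there with its 3' end pointing downstream.
The reverse primer's reverse complement is ATAGAATCT, which matches the template at positions 85–93.
Product length = (reverse-primer end) − (forward-primer start) + 1 = 93 − 38 + 1 = 56 bp.

56 bp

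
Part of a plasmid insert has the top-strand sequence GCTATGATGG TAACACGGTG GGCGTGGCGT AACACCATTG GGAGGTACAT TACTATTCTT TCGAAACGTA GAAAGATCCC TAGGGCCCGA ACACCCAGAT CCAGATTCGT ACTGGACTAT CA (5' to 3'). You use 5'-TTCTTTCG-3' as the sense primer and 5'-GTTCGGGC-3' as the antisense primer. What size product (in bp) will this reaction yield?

37 bp

Scanning the template, TTCTTTCG occurs at positions 56–63; this primer anneals to the bottom strand there with its 3' end pointing downstream.
The reverse primer's reverse complement is GCCCGAAC, which matches the template at positions 85–92.
Product length = (reverse-primer end) − (forward-primer start) + 1 = 92 − 56 + 1 = 37 bp.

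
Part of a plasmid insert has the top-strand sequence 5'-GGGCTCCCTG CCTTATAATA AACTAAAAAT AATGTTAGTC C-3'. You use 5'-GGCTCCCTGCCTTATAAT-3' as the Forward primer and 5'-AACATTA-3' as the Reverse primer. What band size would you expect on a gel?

35 bp

The forward primer matches the template at positions 2–19.
Taking the reverse complement of AACATTA gives TAATGTT, found at positions 30–36 on the template; the primer anneals here to the top strand with its 3' end pointing upstream.
Product length = (reverse-primer end) − (forward-primer start) + 1 = 36 − 2 + 1 = 35 bp.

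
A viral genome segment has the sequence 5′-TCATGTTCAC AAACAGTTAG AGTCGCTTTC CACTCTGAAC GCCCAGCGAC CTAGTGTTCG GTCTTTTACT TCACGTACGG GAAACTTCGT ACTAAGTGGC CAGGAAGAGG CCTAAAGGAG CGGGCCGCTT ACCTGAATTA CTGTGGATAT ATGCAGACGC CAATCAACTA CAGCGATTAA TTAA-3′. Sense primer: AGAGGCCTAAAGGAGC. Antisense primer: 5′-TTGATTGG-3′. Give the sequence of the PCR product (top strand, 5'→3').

5'-AGAGGCCTAAAGGAGCGGGCCGCTTACCTGAATTACTGTGGATATATGCAGACGCCAATCAA-3'

The forward primer matches the template at positions 106–121.
Reverse complement of the reverse primer: CCAATCAA. This occurs on the top strand at positions 160–167.
The product is the template from position 106 through 167 (62 bp).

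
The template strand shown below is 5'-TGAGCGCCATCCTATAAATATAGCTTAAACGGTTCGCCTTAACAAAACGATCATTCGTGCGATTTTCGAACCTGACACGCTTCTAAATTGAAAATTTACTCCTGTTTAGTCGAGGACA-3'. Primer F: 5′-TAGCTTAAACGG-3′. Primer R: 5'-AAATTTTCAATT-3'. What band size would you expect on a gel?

Scanning the template, TAGCTTAAACGG occurs at positions 21–32; this primer anneals to the bottom strand there with its 3' end pointing downstream.
Taking the reverse complement of AAATTTTCAATT gives AATTGAAAATTT, found at positions 86–97 on the template; the primer anneals here to the top strand with its 3' end pointing upstream.
Amplicon spans positions 21–97: 77 bp.

77 bp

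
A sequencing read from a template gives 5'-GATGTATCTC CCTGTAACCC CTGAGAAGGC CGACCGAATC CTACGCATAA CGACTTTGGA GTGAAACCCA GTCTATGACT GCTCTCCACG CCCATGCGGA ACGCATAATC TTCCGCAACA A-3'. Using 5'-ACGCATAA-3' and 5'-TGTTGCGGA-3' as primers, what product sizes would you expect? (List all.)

The forward primer ACGCATAA matches the top strand at positions 43–50, 101–108.
The reverse primer's reverse complement is TCCGCAACA, matching at positions 112–120.
Each forward site pairs with the reverse site to give a product ending at position 120: sizes 78, 20 bp.

78 bp, 20 bp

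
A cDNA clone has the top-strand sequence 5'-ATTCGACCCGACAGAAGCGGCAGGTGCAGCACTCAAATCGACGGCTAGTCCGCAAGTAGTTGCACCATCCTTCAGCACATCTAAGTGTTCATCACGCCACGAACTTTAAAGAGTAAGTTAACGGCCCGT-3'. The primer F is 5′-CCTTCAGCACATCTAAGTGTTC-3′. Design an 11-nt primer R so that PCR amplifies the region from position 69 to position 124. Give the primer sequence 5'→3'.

The product's 3' end on the top strand is position 124.
The reverse primer anneals to the top strand over positions 114–124, i.e. to TAAGTTAACGG.
Its sequence written 5'→3' is the reverse complement: CCGTTAACTTA.

5'-CCGTTAACTTA-3'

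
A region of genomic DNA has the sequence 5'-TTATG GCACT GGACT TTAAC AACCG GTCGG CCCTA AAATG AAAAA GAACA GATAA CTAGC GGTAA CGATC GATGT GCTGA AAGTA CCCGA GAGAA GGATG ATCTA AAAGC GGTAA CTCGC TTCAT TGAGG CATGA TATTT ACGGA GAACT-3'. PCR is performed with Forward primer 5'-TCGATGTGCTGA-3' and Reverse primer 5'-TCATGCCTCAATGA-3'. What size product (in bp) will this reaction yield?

67 bp

Scanning the template, TCGATGTGCTGA occurs at positions 69–80; this primer anneals to the bottom strand there with its 3' end pointing downstream.
Taking the reverse complement of TCATGCCTCAATGA gives TCATTGAGGCATGA, found at positions 122–135 on the template; the primer anneals here to the top strand with its 3' end pointing upstream.
Amplicon spans positions 69–135: 67 bp.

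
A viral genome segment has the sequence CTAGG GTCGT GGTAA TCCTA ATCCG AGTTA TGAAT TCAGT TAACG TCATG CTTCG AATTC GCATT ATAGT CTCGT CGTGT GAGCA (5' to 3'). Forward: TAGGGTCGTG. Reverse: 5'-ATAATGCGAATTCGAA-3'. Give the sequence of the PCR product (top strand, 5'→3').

5'-TAGGGTCGTGGTAATCCTAATCCGAGTTATGAATTCAGTTAACGTCATGCTTCGAATTCGCATTAT-3'

Forward primer TAGGGTCGTG is found on the top strand at positions 2–11.
Taking the reverse complement of ATAATGCGAATTCGAA gives TTCGAATTCGCATTAT, found at positions 52–67 on the template; the primer anneals here to the top strand with its 3' end pointing upstream.
The product is the template from position 2 through 67 (66 bp).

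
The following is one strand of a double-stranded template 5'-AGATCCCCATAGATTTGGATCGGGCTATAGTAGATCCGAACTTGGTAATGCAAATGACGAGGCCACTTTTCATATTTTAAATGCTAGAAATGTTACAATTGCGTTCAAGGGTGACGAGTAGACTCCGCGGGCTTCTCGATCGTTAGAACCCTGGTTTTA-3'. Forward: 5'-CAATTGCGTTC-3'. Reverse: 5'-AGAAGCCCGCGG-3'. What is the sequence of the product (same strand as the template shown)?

5'-CAATTGCGTTCAAGGGTGACGAGTAGACTCCGCGGGCTTCT-3'

Forward primer CAATTGCGTTC is found on the top strand at positions 96–106.
The reverse primer's reverse complement is CCGCGGGCTTCT, which matches the template at positions 125–136.
The product is the template from position 96 through 136 (41 bp).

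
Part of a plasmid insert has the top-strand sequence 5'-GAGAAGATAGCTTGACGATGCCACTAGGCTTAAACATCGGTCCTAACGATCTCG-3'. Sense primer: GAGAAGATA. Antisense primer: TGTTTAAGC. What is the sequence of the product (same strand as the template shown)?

5'-GAGAAGATAGCTTGACGATGCCACTAGGCTTAAACA-3'

The forward primer matches the template at positions 1–9.
Reverse complement of the reverse primer: GCTTAAACA. This occurs on the top strand at positions 28–36.
The product is the template from position 1 through 36 (36 bp).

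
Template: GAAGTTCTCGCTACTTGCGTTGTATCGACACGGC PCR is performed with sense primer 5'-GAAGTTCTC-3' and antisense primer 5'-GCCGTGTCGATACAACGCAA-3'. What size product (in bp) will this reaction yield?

34 bp

Forward primer GAAGTTCTC is found on the top strand at positions 1–9.
Taking the reverse complement of GCCGTGTCGATACAACGCAA gives TTGCGTTGTATCGACACGGC, found at positions 15–34 on the template; the primer anneals here to the top strand with its 3' end pointing upstream.
The product runs from position 1 to position 34, so its length is 34 − 1 + 1 = 34 bp.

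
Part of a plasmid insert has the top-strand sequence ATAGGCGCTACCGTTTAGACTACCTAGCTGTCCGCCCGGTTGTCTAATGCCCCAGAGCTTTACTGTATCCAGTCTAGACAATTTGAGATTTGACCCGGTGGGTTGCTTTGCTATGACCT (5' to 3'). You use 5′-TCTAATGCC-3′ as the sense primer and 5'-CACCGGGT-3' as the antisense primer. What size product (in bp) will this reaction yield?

58 bp

The forward primer matches the template at positions 43–51.
The reverse primer's reverse complement is ACCCGGTG, which matches the template at positions 93–100.
The product runs from position 43 to position 100, so its length is 100 − 43 + 1 = 58 bp.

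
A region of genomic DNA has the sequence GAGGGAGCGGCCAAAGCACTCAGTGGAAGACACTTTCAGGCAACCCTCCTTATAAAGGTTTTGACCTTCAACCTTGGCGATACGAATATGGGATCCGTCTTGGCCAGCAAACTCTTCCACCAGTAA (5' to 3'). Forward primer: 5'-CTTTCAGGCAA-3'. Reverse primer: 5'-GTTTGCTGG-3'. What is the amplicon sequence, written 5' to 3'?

5'-CTTTCAGGCAACCCTCCTTATAAAGGTTTTGACCTTCAACCTTGGCGATACGAATATGGGATCCGTCTTGGCCAGCAAAC-3'

Scanning the template, CTTTCAGGCAA occurs at positions 33–43; this primer anneals to the bottom strand there with its 3' end pointing downstream.
Taking the reverse complement of GTTTGCTGG gives CCAGCAAAC, found at positions 104–112 on the template; the primer anneals here to the top strand with its 3' end pointing upstream.
The product is the template from position 33 through 112 (80 bp).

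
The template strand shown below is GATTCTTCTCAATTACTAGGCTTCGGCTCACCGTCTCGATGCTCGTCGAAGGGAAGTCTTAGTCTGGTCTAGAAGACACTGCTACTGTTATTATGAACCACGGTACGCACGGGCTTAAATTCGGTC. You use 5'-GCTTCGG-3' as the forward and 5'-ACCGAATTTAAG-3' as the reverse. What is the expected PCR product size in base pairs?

106 bp

The forward primer matches the template at positions 20–26.
Reverse complement of the reverse primer: CTTAAATTCGGT. This occurs on the top strand at positions 114–125.
The product runs from position 20 to position 125, so its length is 125 − 20 + 1 = 106 bp.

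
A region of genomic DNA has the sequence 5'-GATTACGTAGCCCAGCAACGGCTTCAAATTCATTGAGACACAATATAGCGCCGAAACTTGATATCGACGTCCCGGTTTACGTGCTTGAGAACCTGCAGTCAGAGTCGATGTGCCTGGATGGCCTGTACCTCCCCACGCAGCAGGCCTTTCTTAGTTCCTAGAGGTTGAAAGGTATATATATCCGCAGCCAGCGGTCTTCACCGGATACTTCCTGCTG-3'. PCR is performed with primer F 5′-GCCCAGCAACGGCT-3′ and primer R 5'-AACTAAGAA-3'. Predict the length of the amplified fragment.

147 bp

Scanning the template, GCCCAGCAACGGCT occurs at positions 10–23; this primer anneals to the bottom strand there with its 3' end pointing downstream.
Taking the reverse complement of AACTAAGAA gives TTCTTAGTT, found at positions 148–156 on the template; the primer anneals here to the top strand with its 3' end pointing upstream.
The product runs from position 10 to position 156, so its length is 156 − 10 + 1 = 147 bp.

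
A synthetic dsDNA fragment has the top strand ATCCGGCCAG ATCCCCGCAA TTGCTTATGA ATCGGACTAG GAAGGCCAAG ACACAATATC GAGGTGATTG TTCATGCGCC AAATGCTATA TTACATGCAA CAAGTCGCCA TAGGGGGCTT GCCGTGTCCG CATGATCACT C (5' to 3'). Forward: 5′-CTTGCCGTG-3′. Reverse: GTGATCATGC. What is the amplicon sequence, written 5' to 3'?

5'-CTTGCCGTGTCCGCATGATCAC-3'

The forward primer matches the template at positions 118–126.
Taking the reverse complement of GTGATCATGC gives GCATGATCAC, found at positions 130–139 on the template; the primer anneals here to the top strand with its 3' end pointing upstream.
The product is the template from position 118 through 139 (22 bp).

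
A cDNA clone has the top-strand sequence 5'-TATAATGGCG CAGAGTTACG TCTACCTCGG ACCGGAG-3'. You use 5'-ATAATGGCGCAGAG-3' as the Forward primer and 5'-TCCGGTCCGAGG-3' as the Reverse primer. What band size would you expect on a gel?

35 bp

Forward primer ATAATGGCGCAGAG is found on the top strand at positions 2–15.
The reverse primer's reverse complement is CCTCGGACCGGA, which matches the template at positions 25–36.
Product length = (reverse-primer end) − (forward-primer start) + 1 = 36 − 2 + 1 = 35 bp.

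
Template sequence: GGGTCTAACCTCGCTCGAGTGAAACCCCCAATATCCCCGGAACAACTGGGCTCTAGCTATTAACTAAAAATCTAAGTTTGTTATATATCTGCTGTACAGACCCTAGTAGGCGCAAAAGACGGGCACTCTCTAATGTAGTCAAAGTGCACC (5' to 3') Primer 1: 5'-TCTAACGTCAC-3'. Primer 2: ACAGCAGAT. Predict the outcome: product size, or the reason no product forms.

Primer 1 (TCTAACGTCAC) does not match the top strand, and its reverse complement GTGACGTTAGA does not match either.
With no annealing site for primer 1, no amplification occurs.

No product — primer 1 has no binding site in the template.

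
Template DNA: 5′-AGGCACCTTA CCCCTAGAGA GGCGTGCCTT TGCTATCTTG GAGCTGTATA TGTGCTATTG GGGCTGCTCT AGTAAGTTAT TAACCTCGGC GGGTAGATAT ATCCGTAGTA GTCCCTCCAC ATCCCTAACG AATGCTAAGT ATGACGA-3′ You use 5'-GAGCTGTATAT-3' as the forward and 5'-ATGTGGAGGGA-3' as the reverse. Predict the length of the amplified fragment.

Scanning the template, GAGCTGTATAT occurs at positions 41–51; this primer anneals to the bottom strand there with its 3' end pointing downstream.
Reverse complement of the reverse primer: TCCCTCCACAT. This occurs on the top strand at positions 112–122.
Product length = (reverse-primer end) − (forward-primer start) + 1 = 122 − 41 + 1 = 82 bp.

82 bp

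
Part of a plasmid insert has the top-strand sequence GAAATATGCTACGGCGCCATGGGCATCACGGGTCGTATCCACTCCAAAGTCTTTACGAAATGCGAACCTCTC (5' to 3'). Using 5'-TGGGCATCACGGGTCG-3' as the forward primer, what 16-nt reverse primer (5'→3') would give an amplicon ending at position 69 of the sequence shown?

5'-AGGTTCGCATTTCGTA-3'

The forward primer binds at positions 20–35; the product's 3' end on the top strand is position 69.
The reverse primer anneals to the top strand over positions 54–69, i.e. to TACGAAATGCGAACCT.
Its sequence written 5'→3' is the reverse complement: AGGTTCGCATTTCGTA.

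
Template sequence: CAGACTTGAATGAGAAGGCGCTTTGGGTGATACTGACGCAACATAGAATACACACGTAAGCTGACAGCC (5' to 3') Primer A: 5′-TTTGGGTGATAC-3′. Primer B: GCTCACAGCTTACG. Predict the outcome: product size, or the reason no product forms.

Primer B (GCTCACAGCTTACG) does not match the top strand, and its reverse complement CGTAAGCTGTGAGC does not match either.
With no annealing site for primer B, no amplification occurs.

No product — primer B has no binding site in the template.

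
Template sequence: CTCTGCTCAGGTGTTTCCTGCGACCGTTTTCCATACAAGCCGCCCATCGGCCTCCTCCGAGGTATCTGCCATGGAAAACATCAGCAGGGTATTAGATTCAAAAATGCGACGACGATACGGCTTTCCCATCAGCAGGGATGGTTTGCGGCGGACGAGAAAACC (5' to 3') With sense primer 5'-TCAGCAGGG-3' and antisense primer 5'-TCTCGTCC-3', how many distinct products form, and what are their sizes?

The forward primer TCAGCAGGG matches the top strand at positions 81–89, 129–137.
The reverse primer's reverse complement is GGACGAGA, matching at positions 150–157.
Each forward site pairs with the reverse site to give a product ending at position 157: sizes 77, 29 bp.

Two products: 77 bp, 29 bp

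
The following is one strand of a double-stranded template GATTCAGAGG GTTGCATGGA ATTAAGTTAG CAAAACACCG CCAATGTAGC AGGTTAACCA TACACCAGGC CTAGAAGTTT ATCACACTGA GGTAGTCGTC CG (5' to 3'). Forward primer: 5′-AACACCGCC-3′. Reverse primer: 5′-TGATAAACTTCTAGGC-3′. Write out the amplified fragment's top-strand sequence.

5'-AACACCGCCAATGTAGCAGGTTAACCATACACCAGGCCTAGAAGTTTATCA-3'

Forward primer AACACCGCC is found on the top strand at positions 34–42.
Reverse complement of the reverse primer: GCCTAGAAGTTTATCA. This occurs on the top strand at positions 69–84.
The product is the template from position 34 through 84 (51 bp).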